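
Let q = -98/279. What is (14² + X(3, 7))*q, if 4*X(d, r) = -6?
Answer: -19061/279 ≈ -68.319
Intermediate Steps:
X(d, r) = -3/2 (X(d, r) = (¼)*(-6) = -3/2)
q = -98/279 (q = -98*1/279 = -98/279 ≈ -0.35125)
(14² + X(3, 7))*q = (14² - 3/2)*(-98/279) = (196 - 3/2)*(-98/279) = (389/2)*(-98/279) = -19061/279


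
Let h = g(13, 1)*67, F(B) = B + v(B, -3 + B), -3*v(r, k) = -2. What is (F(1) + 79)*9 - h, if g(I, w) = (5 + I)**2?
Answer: -20982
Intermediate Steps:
v(r, k) = 2/3 (v(r, k) = -1/3*(-2) = 2/3)
F(B) = 2/3 + B (F(B) = B + 2/3 = 2/3 + B)
h = 21708 (h = (5 + 13)**2*67 = 18**2*67 = 324*67 = 21708)
(F(1) + 79)*9 - h = ((2/3 + 1) + 79)*9 - 1*21708 = (5/3 + 79)*9 - 21708 = (242/3)*9 - 21708 = 726 - 21708 = -20982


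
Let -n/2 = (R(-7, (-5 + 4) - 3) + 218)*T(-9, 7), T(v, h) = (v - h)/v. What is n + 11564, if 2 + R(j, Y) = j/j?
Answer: 97132/9 ≈ 10792.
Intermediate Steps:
T(v, h) = (v - h)/v
R(j, Y) = -1 (R(j, Y) = -2 + j/j = -2 + 1 = -1)
n = -6944/9 (n = -2*(-1 + 218)*(-9 - 1*7)/(-9) = -434*(-(-9 - 7)/9) = -434*(-⅑*(-16)) = -434*16/9 = -2*3472/9 = -6944/9 ≈ -771.56)
n + 11564 = -6944/9 + 11564 = 97132/9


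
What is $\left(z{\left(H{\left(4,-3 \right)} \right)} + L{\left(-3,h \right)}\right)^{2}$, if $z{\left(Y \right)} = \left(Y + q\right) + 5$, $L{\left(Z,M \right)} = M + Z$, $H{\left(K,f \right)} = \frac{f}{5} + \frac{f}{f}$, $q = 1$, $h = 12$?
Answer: $\frac{5929}{25} \approx 237.16$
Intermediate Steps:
$H{\left(K,f \right)} = 1 + \frac{f}{5}$ ($H{\left(K,f \right)} = f \frac{1}{5} + 1 = \frac{f}{5} + 1 = 1 + \frac{f}{5}$)
$z{\left(Y \right)} = 6 + Y$ ($z{\left(Y \right)} = \left(Y + 1\right) + 5 = \left(1 + Y\right) + 5 = 6 + Y$)
$\left(z{\left(H{\left(4,-3 \right)} \right)} + L{\left(-3,h \right)}\right)^{2} = \left(\left(6 + \left(1 + \frac{1}{5} \left(-3\right)\right)\right) + \left(12 - 3\right)\right)^{2} = \left(\left(6 + \left(1 - \frac{3}{5}\right)\right) + 9\right)^{2} = \left(\left(6 + \frac{2}{5}\right) + 9\right)^{2} = \left(\frac{32}{5} + 9\right)^{2} = \left(\frac{77}{5}\right)^{2} = \frac{5929}{25}$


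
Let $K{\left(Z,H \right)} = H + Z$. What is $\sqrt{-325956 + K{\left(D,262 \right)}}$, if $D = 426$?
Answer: $2 i \sqrt{81317} \approx 570.32 i$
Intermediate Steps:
$\sqrt{-325956 + K{\left(D,262 \right)}} = \sqrt{-325956 + \left(262 + 426\right)} = \sqrt{-325956 + 688} = \sqrt{-325268} = 2 i \sqrt{81317}$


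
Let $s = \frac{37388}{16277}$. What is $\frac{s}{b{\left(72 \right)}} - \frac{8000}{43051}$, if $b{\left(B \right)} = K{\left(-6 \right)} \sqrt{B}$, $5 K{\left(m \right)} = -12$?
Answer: $- \frac{8000}{43051} - \frac{46735 \sqrt{2}}{585972} \approx -0.29862$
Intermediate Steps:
$s = \frac{37388}{16277}$ ($s = 37388 \cdot \frac{1}{16277} = \frac{37388}{16277} \approx 2.297$)
$K{\left(m \right)} = - \frac{12}{5}$ ($K{\left(m \right)} = \frac{1}{5} \left(-12\right) = - \frac{12}{5}$)
$b{\left(B \right)} = - \frac{12 \sqrt{B}}{5}$
$\frac{s}{b{\left(72 \right)}} - \frac{8000}{43051} = \frac{37388}{16277 \left(- \frac{12 \sqrt{72}}{5}\right)} - \frac{8000}{43051} = \frac{37388}{16277 \left(- \frac{12 \cdot 6 \sqrt{2}}{5}\right)} - \frac{8000}{43051} = \frac{37388}{16277 \left(- \frac{72 \sqrt{2}}{5}\right)} - \frac{8000}{43051} = \frac{37388 \left(- \frac{5 \sqrt{2}}{144}\right)}{16277} - \frac{8000}{43051} = - \frac{46735 \sqrt{2}}{585972} - \frac{8000}{43051} = - \frac{8000}{43051} - \frac{46735 \sqrt{2}}{585972}$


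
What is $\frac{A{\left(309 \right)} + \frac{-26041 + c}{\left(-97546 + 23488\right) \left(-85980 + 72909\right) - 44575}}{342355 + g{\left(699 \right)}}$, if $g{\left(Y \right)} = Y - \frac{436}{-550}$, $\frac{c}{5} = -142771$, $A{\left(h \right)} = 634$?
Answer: $\frac{84382468825325}{45659061914206462} \approx 0.0018481$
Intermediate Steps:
$c = -713855$ ($c = 5 \left(-142771\right) = -713855$)
$g{\left(Y \right)} = \frac{218}{275} + Y$ ($g{\left(Y \right)} = Y - - \frac{218}{275} = Y + \frac{218}{275} = \frac{218}{275} + Y$)
$\frac{A{\left(309 \right)} + \frac{-26041 + c}{\left(-97546 + 23488\right) \left(-85980 + 72909\right) - 44575}}{342355 + g{\left(699 \right)}} = \frac{634 + \frac{-26041 - 713855}{\left(-97546 + 23488\right) \left(-85980 + 72909\right) - 44575}}{342355 + \left(\frac{218}{275} + 699\right)} = \frac{634 - \frac{739896}{\left(-74058\right) \left(-13071\right) - 44575}}{342355 + \frac{192443}{275}} = \frac{634 - \frac{739896}{968012118 - 44575}}{\frac{94340068}{275}} = \left(634 - \frac{739896}{967967543}\right) \frac{275}{94340068} = \frac{613690682366}{967967543} \cdot \frac{275}{94340068} = \frac{84382468825325}{45659061914206462}$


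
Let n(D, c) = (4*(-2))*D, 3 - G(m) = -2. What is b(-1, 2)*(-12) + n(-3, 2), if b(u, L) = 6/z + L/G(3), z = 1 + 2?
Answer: -24/5 ≈ -4.8000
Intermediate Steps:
G(m) = 5 (G(m) = 3 - 1*(-2) = 3 + 2 = 5)
z = 3
n(D, c) = -8*D
b(u, L) = 2 + L/5 (b(u, L) = 6/3 + L/5 = 6*(1/3) + L*(1/5) = 2 + L/5)
b(-1, 2)*(-12) + n(-3, 2) = (2 + (1/5)*2)*(-12) - 8*(-3) = (2 + 2/5)*(-12) + 24 = (12/5)*(-12) + 24 = -144/5 + 24 = -24/5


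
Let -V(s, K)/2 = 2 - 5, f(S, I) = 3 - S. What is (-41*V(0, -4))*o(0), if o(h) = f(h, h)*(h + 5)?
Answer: -3690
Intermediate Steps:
V(s, K) = 6 (V(s, K) = -2*(2 - 5) = -2*(-3) = 6)
o(h) = (3 - h)*(5 + h) (o(h) = (3 - h)*(h + 5) = (3 - h)*(5 + h))
(-41*V(0, -4))*o(0) = (-41*6)*(-(-3 + 0)*(5 + 0)) = -(-246)*(-3)*5 = -246*15 = -3690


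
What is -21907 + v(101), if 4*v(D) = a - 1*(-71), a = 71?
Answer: -43743/2 ≈ -21872.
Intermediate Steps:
v(D) = 71/2 (v(D) = (71 - 1*(-71))/4 = (71 + 71)/4 = (¼)*142 = 71/2)
-21907 + v(101) = -21907 + 71/2 = -43743/2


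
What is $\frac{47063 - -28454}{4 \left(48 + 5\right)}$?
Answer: $\frac{75517}{212} \approx 356.21$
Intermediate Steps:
$\frac{47063 - -28454}{4 \left(48 + 5\right)} = \frac{47063 + 28454}{4 \cdot 53} = \frac{75517}{212}$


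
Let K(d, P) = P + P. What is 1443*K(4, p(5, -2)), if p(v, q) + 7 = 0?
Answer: -20202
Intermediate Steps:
p(v, q) = -7 (p(v, q) = -7 + 0 = -7)
K(d, P) = 2*P
1443*K(4, p(5, -2)) = 1443*(2*(-7)) = 1443*(-14) = -20202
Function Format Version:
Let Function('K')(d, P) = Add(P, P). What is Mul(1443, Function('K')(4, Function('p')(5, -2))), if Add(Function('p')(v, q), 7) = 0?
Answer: -20202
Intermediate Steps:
Function('p')(v, q) = -7 (Function('p')(v, q) = Add(-7, 0) = -7)
Function('K')(d, P) = Mul(2, P)
Mul(1443, Function('K')(4, Function('p')(5, -2))) = Mul(1443, Mul(2, -7)) = Mul(1443, -14) = -20202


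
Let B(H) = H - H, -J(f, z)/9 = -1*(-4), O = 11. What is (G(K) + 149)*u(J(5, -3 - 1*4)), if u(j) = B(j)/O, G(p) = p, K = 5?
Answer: 0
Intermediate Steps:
J(f, z) = -36 (J(f, z) = -(-9)*(-4) = -9*4 = -36)
B(H) = 0
u(j) = 0 (u(j) = 0/11 = 0*(1/11) = 0)
(G(K) + 149)*u(J(5, -3 - 1*4)) = (5 + 149)*0 = 154*0 = 0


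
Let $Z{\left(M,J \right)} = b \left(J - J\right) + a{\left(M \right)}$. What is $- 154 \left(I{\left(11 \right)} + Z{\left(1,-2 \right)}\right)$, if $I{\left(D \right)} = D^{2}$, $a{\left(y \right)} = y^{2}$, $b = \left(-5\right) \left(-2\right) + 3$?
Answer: $-18788$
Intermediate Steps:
$b = 13$ ($b = 10 + 3 = 13$)
$Z{\left(M,J \right)} = M^{2}$ ($Z{\left(M,J \right)} = 13 \left(J - J\right) + M^{2} = 13 \cdot 0 + M^{2} = 0 + M^{2} = M^{2}$)
$- 154 \left(I{\left(11 \right)} + Z{\left(1,-2 \right)}\right) = - 154 \left(11^{2} + 1^{2}\right) = - 154 \left(121 + 1\right) = \left(-154\right) 122 = -18788$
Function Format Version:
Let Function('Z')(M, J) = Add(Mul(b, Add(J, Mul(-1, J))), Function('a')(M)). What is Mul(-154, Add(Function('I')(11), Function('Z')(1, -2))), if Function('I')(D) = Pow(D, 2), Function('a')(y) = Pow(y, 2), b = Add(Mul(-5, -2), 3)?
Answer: -18788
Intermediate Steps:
b = 13 (b = Add(10, 3) = 13)
Function('Z')(M, J) = Pow(M, 2) (Function('Z')(M, J) = Add(Mul(13, Add(J, Mul(-1, J))), Pow(M, 2)) = Add(Mul(13, 0), Pow(M, 2)) = Add(0, Pow(M, 2)) = Pow(M, 2))
Mul(-154, Add(Function('I')(11), Function('Z')(1, -2))) = Mul(-154, Add(Pow(11, 2), Pow(1, 2))) = Mul(-154, Add(121, 1)) = Mul(-154, 122) = -18788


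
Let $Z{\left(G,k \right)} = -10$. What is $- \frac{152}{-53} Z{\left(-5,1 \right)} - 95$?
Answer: $- \frac{6555}{53} \approx -123.68$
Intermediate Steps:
$- \frac{152}{-53} Z{\left(-5,1 \right)} - 95 = - \frac{152}{-53} \left(-10\right) - 95 = \left(-152\right) \left(- \frac{1}{53}\right) \left(-10\right) - 95 = \frac{152}{53} \left(-10\right) - 95 = - \frac{1520}{53} - 95 = - \frac{6555}{53}$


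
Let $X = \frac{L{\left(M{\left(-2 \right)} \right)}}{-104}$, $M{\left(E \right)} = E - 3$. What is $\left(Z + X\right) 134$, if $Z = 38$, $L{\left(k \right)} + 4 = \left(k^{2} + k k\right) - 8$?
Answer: $\frac{131119}{26} \approx 5043.0$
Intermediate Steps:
$M{\left(E \right)} = -3 + E$
$L{\left(k \right)} = -12 + 2 k^{2}$ ($L{\left(k \right)} = -4 - \left(8 - k^{2} - k k\right) = -4 + \left(\left(k^{2} + k^{2}\right) - 8\right) = -4 + \left(2 k^{2} - 8\right) = -4 + \left(-8 + 2 k^{2}\right) = -12 + 2 k^{2}$)
$X = - \frac{19}{52}$ ($X = \frac{-12 + 2 \left(-3 - 2\right)^{2}}{-104} = \left(-12 + 2 \left(-5\right)^{2}\right) \left(- \frac{1}{104}\right) = \left(-12 + 2 \cdot 25\right) \left(- \frac{1}{104}\right) = \left(-12 + 50\right) \left(- \frac{1}{104}\right) = 38 \left(- \frac{1}{104}\right) = - \frac{19}{52} \approx -0.36538$)
$\left(Z + X\right) 134 = \left(38 - \frac{19}{52}\right) 134 = \frac{1957}{52} \cdot 134 = \frac{131119}{26}$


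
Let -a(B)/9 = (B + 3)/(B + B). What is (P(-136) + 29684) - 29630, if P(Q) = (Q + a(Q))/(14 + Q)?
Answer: 1830125/33184 ≈ 55.151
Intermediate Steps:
a(B) = -9*(3 + B)/(2*B) (a(B) = -9*(B + 3)/(B + B) = -9*(3 + B)/(2*B))
P(Q) = (Q + 9*(-3 - Q)/(2*Q))/(14 + Q)
(P(-136) + 29684) - 29630 = ((½)*(-27 - 9*(-136) + 2*(-136)²)/(-136*(14 - 136)) + 29684) - 29630 = ((½)*(-1/136)*(-27 + 1224 + 2*18496)/(-122) + 29684) - 29630 = ((½)*(-1/136)*(-1/122)*(-27 + 1224 + 36992) + 29684) - 29630 = ((½)*(-1/136)*(-1/122)*38189 + 29684) - 29630 = (38189/33184 + 29684) - 29630 = 985072045/33184 - 29630 = 1830125/33184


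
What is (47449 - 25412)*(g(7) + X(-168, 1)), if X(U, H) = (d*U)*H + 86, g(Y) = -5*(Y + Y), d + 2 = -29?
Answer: 115121288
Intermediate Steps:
d = -31 (d = -2 - 29 = -31)
g(Y) = -10*Y
X(U, H) = 86 - 31*H*U (X(U, H) = (-31*U)*H + 86 = -31*H*U + 86 = 86 - 31*H*U)
(47449 - 25412)*(g(7) + X(-168, 1)) = (47449 - 25412)*(-10*7 + (86 - 31*1*(-168))) = 22037*(-70 + (86 + 5208)) = 22037*(-70 + 5294) = 22037*5224 = 115121288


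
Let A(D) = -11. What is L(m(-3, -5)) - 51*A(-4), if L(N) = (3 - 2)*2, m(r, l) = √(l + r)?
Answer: 563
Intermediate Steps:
L(N) = 2 (L(N) = 1*2 = 2)
L(m(-3, -5)) - 51*A(-4) = 2 - 51*(-11) = 2 + 561 = 563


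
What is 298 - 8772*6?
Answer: -52334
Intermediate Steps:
298 - 8772*6 = 298 - 258*204 = 298 - 52632 = -52334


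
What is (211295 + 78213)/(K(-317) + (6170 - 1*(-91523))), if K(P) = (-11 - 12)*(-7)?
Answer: 144754/48927 ≈ 2.9586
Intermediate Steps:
K(P) = 161 (K(P) = -23*(-7) = 161)
(211295 + 78213)/(K(-317) + (6170 - 1*(-91523))) = (211295 + 78213)/(161 + (6170 - 1*(-91523))) = 289508/(161 + (6170 + 91523)) = 289508/(161 + 97693) = 289508/97854 = 289508*(1/97854) = 144754/48927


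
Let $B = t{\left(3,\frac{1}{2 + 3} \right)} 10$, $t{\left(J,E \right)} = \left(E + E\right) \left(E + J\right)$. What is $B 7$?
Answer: $\frac{448}{5} \approx 89.6$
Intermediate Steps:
$t{\left(J,E \right)} = 2 E \left(E + J\right)$
$B = \frac{64}{5}$ ($B = \frac{2 \left(\frac{1}{2 + 3} + 3\right)}{2 + 3} \cdot 10 = \frac{2 \left(\frac{1}{5} + 3\right)}{5} \cdot 10 = 2 \cdot \frac{1}{5} \left(\frac{1}{5} + 3\right) 10 = 2 \cdot \frac{1}{5} \cdot \frac{16}{5} \cdot 10 = \frac{32}{25} \cdot 10 = \frac{64}{5} \approx 12.8$)
$B 7 = \frac{64}{5} \cdot 7 = \frac{448}{5}$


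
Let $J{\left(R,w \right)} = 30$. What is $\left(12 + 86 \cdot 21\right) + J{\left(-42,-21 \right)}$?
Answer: $1848$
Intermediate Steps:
$\left(12 + 86 \cdot 21\right) + J{\left(-42,-21 \right)} = \left(12 + 86 \cdot 21\right) + 30 = \left(12 + 1806\right) + 30 = 1818 + 30 = 1848$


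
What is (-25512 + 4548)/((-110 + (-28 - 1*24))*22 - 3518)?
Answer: 10482/3541 ≈ 2.9602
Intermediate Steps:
(-25512 + 4548)/((-110 + (-28 - 1*24))*22 - 3518) = -20964/((-110 + (-28 - 24))*22 - 3518) = -20964/((-110 - 52)*22 - 3518) = -20964/(-162*22 - 3518) = -20964/(-3564 - 3518) = -20964/(-7082) = -20964*(-1/7082) = 10482/3541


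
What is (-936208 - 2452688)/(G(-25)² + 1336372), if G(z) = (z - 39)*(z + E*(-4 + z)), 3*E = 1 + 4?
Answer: -185976/1282157 ≈ -0.14505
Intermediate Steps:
E = 5/3 (E = (1 + 4)/3 = (⅓)*5 = 5/3 ≈ 1.6667)
G(z) = (-39 + z)*(-20/3 + 8*z/3) (G(z) = (z - 39)*(z + 5*(-4 + z)/3) = (-39 + z)*(z + (-20/3 + 5*z/3)) = (-39 + z)*(-20/3 + 8*z/3))
(-936208 - 2452688)/(G(-25)² + 1336372) = (-936208 - 2452688)/((260 - 332/3*(-25) + (8/3)*(-25)²)² + 1336372) = -3388896/((260 + 8300/3 + (8/3)*625)² + 1336372) = -3388896/((260 + 8300/3 + 5000/3)² + 1336372) = -3388896/((14080/3)² + 1336372) = -3388896/(198246400/9 + 1336372) = -3388896/210273748/9 = -3388896*9/210273748 = -185976/1282157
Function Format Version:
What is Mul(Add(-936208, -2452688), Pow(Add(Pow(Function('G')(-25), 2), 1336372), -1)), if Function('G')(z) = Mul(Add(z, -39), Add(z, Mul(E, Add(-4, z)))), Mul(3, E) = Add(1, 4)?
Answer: Rational(-185976, 1282157) ≈ -0.14505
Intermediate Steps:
E = Rational(5, 3) (E = Mul(Rational(1, 3), Add(1, 4)) = Mul(Rational(1, 3), 5) = Rational(5, 3) ≈ 1.6667)
Function('G')(z) = Mul(Add(-39, z), Add(Rational(-20, 3), Mul(Rational(8, 3), z))) (Function('G')(z) = Mul(Add(z, -39), Add(z, Mul(Rational(5, 3), Add(-4, z)))) = Mul(Add(-39, z), Add(z, Add(Rational(-20, 3), Mul(Rational(5, 3), z)))) = Mul(Add(-39, z), Add(Rational(-20, 3), Mul(Rational(8, 3), z))))
Mul(Add(-936208, -2452688), Pow(Add(Pow(Function('G')(-25), 2), 1336372), -1)) = Mul(Add(-936208, -2452688), Pow(Add(Pow(Add(260, Mul(Rational(-332, 3), -25), Mul(Rational(8, 3), Pow(-25, 2))), 2), 1336372), -1)) = Mul(-3388896, Pow(Add(Pow(Add(260, Rational(8300, 3), Mul(Rational(8, 3), 625)), 2), 1336372), -1)) = Mul(-3388896, Pow(Add(Pow(Add(260, Rational(8300, 3), Rational(5000, 3)), 2), 1336372), -1)) = Mul(-3388896, Pow(Add(Pow(Rational(14080, 3), 2), 1336372), -1)) = Mul(-3388896, Pow(Add(Rational(198246400, 9), 1336372), -1)) = Mul(-3388896, Pow(Rational(210273748, 9), -1)) = Mul(-3388896, Rational(9, 210273748)) = Rational(-185976, 1282157)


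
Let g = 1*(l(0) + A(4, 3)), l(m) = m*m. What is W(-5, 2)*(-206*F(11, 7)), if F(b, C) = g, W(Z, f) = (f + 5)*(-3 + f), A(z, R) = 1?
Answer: 1442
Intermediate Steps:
l(m) = m**2
g = 1 (g = 1*(0**2 + 1) = 1*(0 + 1) = 1*1 = 1)
W(Z, f) = (-3 + f)*(5 + f) (W(Z, f) = (5 + f)*(-3 + f) = (-3 + f)*(5 + f))
F(b, C) = 1
W(-5, 2)*(-206*F(11, 7)) = (-15 + 2**2 + 2*2)*(-206*1) = (-15 + 4 + 4)*(-206) = -7*(-206) = 1442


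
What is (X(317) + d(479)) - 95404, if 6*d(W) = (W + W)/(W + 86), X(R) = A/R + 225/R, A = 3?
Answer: -51261461957/537315 ≈ -95403.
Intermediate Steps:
X(R) = 228/R (X(R) = 3/R + 225/R = 228/R)
d(W) = W/(3*(86 + W)) (d(W) = ((W + W)/(W + 86))/6 = ((2*W)/(86 + W))/6 = (2*W/(86 + W))/6 = W/(3*(86 + W)))
(X(317) + d(479)) - 95404 = (228/317 + (⅓)*479/(86 + 479)) - 95404 = (228*(1/317) + (⅓)*479/565) - 95404 = (228/317 + (⅓)*479*(1/565)) - 95404 = (228/317 + 479/1695) - 95404 = 538303/537315 - 95404 = -51261461957/537315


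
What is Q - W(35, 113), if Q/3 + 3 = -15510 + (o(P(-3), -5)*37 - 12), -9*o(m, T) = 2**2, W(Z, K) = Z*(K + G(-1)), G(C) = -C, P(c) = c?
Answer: -151843/3 ≈ -50614.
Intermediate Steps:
W(Z, K) = Z*(1 + K) (W(Z, K) = Z*(K - 1*(-1)) = Z*(K + 1) = Z*(1 + K))
o(m, T) = -4/9 (o(m, T) = -1/9*2**2 = -1/9*4 = -4/9)
Q = -139873/3 (Q = -9 + 3*(-15510 + (-4/9*37 - 12)) = -9 + 3*(-15510 + (-148/9 - 12)) = -9 + 3*(-15510 - 256/9) = -9 + 3*(-139846/9) = -9 - 139846/3 = -139873/3 ≈ -46624.)
Q - W(35, 113) = -139873/3 - 35*(1 + 113) = -139873/3 - 35*114 = -139873/3 - 1*3990 = -139873/3 - 3990 = -151843/3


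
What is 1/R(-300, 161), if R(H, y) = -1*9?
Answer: -⅑ ≈ -0.11111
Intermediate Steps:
R(H, y) = -9
1/R(-300, 161) = 1/(-9) = -⅑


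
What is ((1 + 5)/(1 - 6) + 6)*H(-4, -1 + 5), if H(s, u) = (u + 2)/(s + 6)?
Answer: 72/5 ≈ 14.400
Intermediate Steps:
H(s, u) = (2 + u)/(6 + s)
((1 + 5)/(1 - 6) + 6)*H(-4, -1 + 5) = ((1 + 5)/(1 - 6) + 6)*((2 + (-1 + 5))/(6 - 4)) = (6/(-5) + 6)*((2 + 4)/2) = (6*(-⅕) + 6)*((½)*6) = (-6/5 + 6)*3 = (24/5)*3 = 72/5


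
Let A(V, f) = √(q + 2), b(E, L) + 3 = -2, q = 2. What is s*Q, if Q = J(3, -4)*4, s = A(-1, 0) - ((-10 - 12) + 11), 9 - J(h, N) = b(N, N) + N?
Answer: 936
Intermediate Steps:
b(E, L) = -5 (b(E, L) = -3 - 2 = -5)
A(V, f) = 2 (A(V, f) = √(2 + 2) = √4 = 2)
J(h, N) = 14 - N (J(h, N) = 9 - (-5 + N) = 9 + (5 - N) = 14 - N)
s = 13 (s = 2 - ((-10 - 12) + 11) = 2 - (-22 + 11) = 2 - 1*(-11) = 2 + 11 = 13)
Q = 72 (Q = (14 - 1*(-4))*4 = (14 + 4)*4 = 18*4 = 72)
s*Q = 13*72 = 936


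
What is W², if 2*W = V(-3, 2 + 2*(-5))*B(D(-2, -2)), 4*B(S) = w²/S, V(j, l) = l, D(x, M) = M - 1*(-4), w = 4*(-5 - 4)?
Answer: 419904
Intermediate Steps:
w = -36 (w = 4*(-9) = -36)
D(x, M) = 4 + M (D(x, M) = M + 4 = 4 + M)
B(S) = 324/S (B(S) = ((-36)²/S)/4 = (1296/S)/4 = 324/S)
W = -648 (W = ((2 + 2*(-5))*(324/(4 - 2)))/2 = ((2 - 10)*(324/2))/2 = (-2592/2)/2 = (-8*162)/2 = (½)*(-1296) = -648)
W² = (-648)² = 419904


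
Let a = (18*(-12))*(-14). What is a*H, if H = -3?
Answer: -9072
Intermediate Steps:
a = 3024 (a = -216*(-14) = 3024)
a*H = 3024*(-3) = -9072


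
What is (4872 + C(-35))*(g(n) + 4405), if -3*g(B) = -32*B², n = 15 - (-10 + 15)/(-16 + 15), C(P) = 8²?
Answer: 128410040/3 ≈ 4.2803e+7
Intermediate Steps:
C(P) = 64
n = 20 (n = 15 - 5/(-1) = 15 - 5*(-1) = 15 - 1*(-5) = 15 + 5 = 20)
g(B) = 32*B²/3 (g(B) = -(-32)*B²/3 = 32*B²/3)
(4872 + C(-35))*(g(n) + 4405) = (4872 + 64)*((32/3)*20² + 4405) = 4936*((32/3)*400 + 4405) = 4936*(12800/3 + 4405) = 4936*(26015/3) = 128410040/3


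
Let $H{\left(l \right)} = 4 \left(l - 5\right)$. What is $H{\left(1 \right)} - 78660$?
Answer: $-78676$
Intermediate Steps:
$H{\left(l \right)} = -20 + 4 l$ ($H{\left(l \right)} = 4 \left(-5 + l\right) = -20 + 4 l$)
$H{\left(1 \right)} - 78660 = \left(-20 + 4 \cdot 1\right) - 78660 = \left(-20 + 4\right) - 78660 = -16 - 78660 = -78676$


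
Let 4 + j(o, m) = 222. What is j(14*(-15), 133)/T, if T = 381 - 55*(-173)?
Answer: 109/4948 ≈ 0.022029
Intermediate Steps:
j(o, m) = 218 (j(o, m) = -4 + 222 = 218)
T = 9896 (T = 381 + 9515 = 9896)
j(14*(-15), 133)/T = 218/9896 = 218*(1/9896) = 109/4948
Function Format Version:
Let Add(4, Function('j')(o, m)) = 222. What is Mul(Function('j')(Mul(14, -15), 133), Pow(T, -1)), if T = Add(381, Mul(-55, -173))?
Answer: Rational(109, 4948) ≈ 0.022029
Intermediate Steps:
Function('j')(o, m) = 218 (Function('j')(o, m) = Add(-4, 222) = 218)
T = 9896 (T = Add(381, 9515) = 9896)
Mul(Function('j')(Mul(14, -15), 133), Pow(T, -1)) = Mul(218, Pow(9896, -1)) = Mul(218, Rational(1, 9896)) = Rational(109, 4948)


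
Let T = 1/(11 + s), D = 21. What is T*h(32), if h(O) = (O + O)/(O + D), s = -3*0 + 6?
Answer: 64/901 ≈ 0.071032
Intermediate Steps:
s = 6 (s = 0 + 6 = 6)
T = 1/17 (T = 1/(11 + 6) = 1/17 ≈ 0.058824)
h(O) = 2*O/(21 + O) (h(O) = (O + O)/(O + 21) = (2*O)/(21 + O) = 2*O/(21 + O))
T*h(32) = (2*32/(21 + 32))/17 = (2*32/53)/17 = (2*32*(1/53))/17 = (1/17)*(64/53) = 64/901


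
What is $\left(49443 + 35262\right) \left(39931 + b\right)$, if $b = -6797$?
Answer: $2806615470$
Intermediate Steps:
$\left(49443 + 35262\right) \left(39931 + b\right) = \left(49443 + 35262\right) \left(39931 - 6797\right) = 84705 \cdot 33134 = 2806615470$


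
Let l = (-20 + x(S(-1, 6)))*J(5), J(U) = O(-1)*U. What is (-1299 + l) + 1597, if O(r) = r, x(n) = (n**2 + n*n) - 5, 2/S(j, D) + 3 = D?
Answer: 3767/9 ≈ 418.56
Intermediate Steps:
S(j, D) = 2/(-3 + D)
x(n) = -5 + 2*n**2 (x(n) = (n**2 + n**2) - 5 = 2*n**2 - 5 = -5 + 2*n**2)
J(U) = -U
l = 1085/9 (l = (-20 + (-5 + 2*(2/(-3 + 6))**2))*(-1*5) = (-20 + (-5 + 2*(2/3)**2))*(-5) = (-20 + (-5 + 2*(4/9)))*(-5) = (-20 + (-5 + 8/9))*(-5) = (-20 - 37/9)*(-5) = -217/9*(-5) = 1085/9 ≈ 120.56)
(-1299 + l) + 1597 = (-1299 + 1085/9) + 1597 = -10606/9 + 1597 = 3767/9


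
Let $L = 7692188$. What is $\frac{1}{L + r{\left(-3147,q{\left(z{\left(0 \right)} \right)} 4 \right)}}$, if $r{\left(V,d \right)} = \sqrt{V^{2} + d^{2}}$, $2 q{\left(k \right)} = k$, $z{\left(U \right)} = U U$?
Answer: $\frac{1}{7695335} \approx 1.2995 \cdot 10^{-7}$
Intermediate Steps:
$z{\left(U \right)} = U^{2}$
$q{\left(k \right)} = \frac{k}{2}$
$\frac{1}{L + r{\left(-3147,q{\left(z{\left(0 \right)} \right)} 4 \right)}} = \frac{1}{7692188 + \sqrt{\left(-3147\right)^{2} + \left(\frac{0^{2}}{2} \cdot 4\right)^{2}}} = \frac{1}{7692188 + \sqrt{9903609 + \left(\frac{1}{2} \cdot 0 \cdot 4\right)^{2}}} = \frac{1}{7692188 + \sqrt{9903609 + \left(0 \cdot 4\right)^{2}}} = \frac{1}{7692188 + \sqrt{9903609 + 0^{2}}} = \frac{1}{7692188 + \sqrt{9903609 + 0}} = \frac{1}{7692188 + \sqrt{9903609}} = \frac{1}{7692188 + 3147} = \frac{1}{7695335}$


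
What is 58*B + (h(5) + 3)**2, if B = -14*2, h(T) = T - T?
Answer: -1615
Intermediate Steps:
h(T) = 0
B = -28
58*B + (h(5) + 3)**2 = 58*(-28) + (0 + 3)**2 = -1624 + 3**2 = -1624 + 9 = -1615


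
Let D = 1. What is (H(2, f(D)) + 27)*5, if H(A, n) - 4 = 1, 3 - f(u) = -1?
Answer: 160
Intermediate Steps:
f(u) = 4 (f(u) = 3 - 1*(-1) = 3 + 1 = 4)
H(A, n) = 5 (H(A, n) = 4 + 1 = 5)
(H(2, f(D)) + 27)*5 = (5 + 27)*5 = 32*5 = 160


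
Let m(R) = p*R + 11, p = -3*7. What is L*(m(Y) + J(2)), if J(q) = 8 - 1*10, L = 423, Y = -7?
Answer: 65988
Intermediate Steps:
p = -21
m(R) = 11 - 21*R (m(R) = -21*R + 11 = 11 - 21*R)
J(q) = -2 (J(q) = 8 - 10 = -2)
L*(m(Y) + J(2)) = 423*((11 - 21*(-7)) - 2) = 423*((11 + 147) - 2) = 423*(158 - 2) = 423*156 = 65988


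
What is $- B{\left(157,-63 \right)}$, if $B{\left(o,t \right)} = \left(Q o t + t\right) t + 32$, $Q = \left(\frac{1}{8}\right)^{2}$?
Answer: $- \frac{879197}{64} \approx -13737.0$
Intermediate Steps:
$Q = \frac{1}{64}$ ($Q = \left(\frac{1}{8}\right)^{2} = \frac{1}{64} \approx 0.015625$)
$B{\left(o,t \right)} = 32 + t \left(t + \frac{o t}{64}\right)$ ($B{\left(o,t \right)} = \left(\frac{o}{64} t + t\right) t + 32 = \left(\frac{o t}{64} + t\right) t + 32 = \left(t + \frac{o t}{64}\right) t + 32 = t \left(t + \frac{o t}{64}\right) + 32 = 32 + t \left(t + \frac{o t}{64}\right)$)
$- B{\left(157,-63 \right)} = - (32 + \left(-63\right)^{2} + \frac{1}{64} \cdot 157 \left(-63\right)^{2}) = - (32 + 3969 + \frac{1}{64} \cdot 157 \cdot 3969) = - (32 + 3969 + \frac{623133}{64}) = \left(-1\right) \frac{879197}{64} = - \frac{879197}{64}$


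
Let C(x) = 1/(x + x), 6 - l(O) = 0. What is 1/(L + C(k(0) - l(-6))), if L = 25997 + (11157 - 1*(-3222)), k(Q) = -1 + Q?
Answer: 14/565263 ≈ 2.4767e-5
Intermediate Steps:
l(O) = 6 (l(O) = 6 - 1*0 = 6 + 0 = 6)
L = 40376 (L = 25997 + (11157 + 3222) = 25997 + 14379 = 40376)
C(x) = 1/(2*x)
1/(L + C(k(0) - l(-6))) = 1/(40376 + 1/(2*((-1 + 0) - 1*6))) = 1/(40376 + 1/(2*(-1 - 6))) = 1/(40376 + (½)/(-7)) = 1/(40376 + (½)*(-⅐)) = 1/(40376 - 1/14) = 1/(565263/14) = 14/565263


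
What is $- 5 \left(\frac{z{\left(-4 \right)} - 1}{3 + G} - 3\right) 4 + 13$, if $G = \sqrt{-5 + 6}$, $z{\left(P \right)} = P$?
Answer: $98$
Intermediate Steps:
$G = 1$ ($G = \sqrt{1} = 1$)
$- 5 \left(\frac{z{\left(-4 \right)} - 1}{3 + G} - 3\right) 4 + 13 = - 5 \left(\frac{-4 - 1}{3 + 1} - 3\right) 4 + 13 = - 5 \left(- \frac{5}{4} - 3\right) 4 + 13 = - 5 \left(\left(- \frac{17}{4}\right) 4\right) + 13 = \left(-5\right) \left(-17\right) + 13 = 85 + 13 = 98$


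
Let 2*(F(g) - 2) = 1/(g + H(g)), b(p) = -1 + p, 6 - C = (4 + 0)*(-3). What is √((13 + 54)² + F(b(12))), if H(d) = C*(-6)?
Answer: √169023082/194 ≈ 67.015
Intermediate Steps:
C = 18 (C = 6 - (4 + 0)*(-3) = 6 - 4*(-3) = 6 - 1*(-12) = 6 + 12 = 18)
H(d) = -108 (H(d) = 18*(-6) = -108)
F(g) = 2 + 1/(2*(-108 + g)) (F(g) = 2 + 1/(2*(g - 108)) = 2 + 1/(2*(-108 + g)))
√((13 + 54)² + F(b(12))) = √((13 + 54)² + (-431 + 4*(-1 + 12))/(2*(-108 + (-1 + 12)))) = √(67² + (-431 + 4*11)/(2*(-108 + 11))) = √(4489 + (½)*(-431 + 44)/(-97)) = √(4489 + (½)*(-1/97)*(-387)) = √(4489 + 387/194) = √(871253/194) = √169023082/194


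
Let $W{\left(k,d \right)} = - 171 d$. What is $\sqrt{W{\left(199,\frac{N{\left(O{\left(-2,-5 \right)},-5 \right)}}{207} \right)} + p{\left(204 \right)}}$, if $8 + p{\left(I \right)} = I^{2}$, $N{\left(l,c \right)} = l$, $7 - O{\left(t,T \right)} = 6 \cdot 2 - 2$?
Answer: $\frac{\sqrt{22011943}}{23} \approx 203.99$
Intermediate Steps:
$O{\left(t,T \right)} = -3$ ($O{\left(t,T \right)} = 7 - \left(6 \cdot 2 - 2\right) = 7 - \left(12 - 2\right) = 7 - 10 = -3$)
$p{\left(I \right)} = -8 + I^{2}$
$\sqrt{W{\left(199,\frac{N{\left(O{\left(-2,-5 \right)},-5 \right)}}{207} \right)} + p{\left(204 \right)}} = \sqrt{- 171 \left(- \frac{3}{207}\right) - \left(8 - 204^{2}\right)} = \sqrt{- 171 \left(\left(-3\right) \frac{1}{207}\right) + \left(-8 + 41616\right)} = \sqrt{\left(-171\right) \left(- \frac{1}{69}\right) + 41608} = \sqrt{\frac{57}{23} + 41608} = \sqrt{\frac{957041}{23}} = \frac{\sqrt{22011943}}{23}$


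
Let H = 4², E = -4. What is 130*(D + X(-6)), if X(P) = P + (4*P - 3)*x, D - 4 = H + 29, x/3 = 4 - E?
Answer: -78650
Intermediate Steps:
H = 16
x = 24 (x = 3*(4 - 1*(-4)) = 3*(4 + 4) = 3*8 = 24)
D = 49 (D = 4 + (16 + 29) = 4 + 45 = 49)
X(P) = -72 + 97*P (X(P) = P + (4*P - 3)*24 = P + (-3 + 4*P)*24 = P + (-72 + 96*P) = -72 + 97*P)
130*(D + X(-6)) = 130*(49 + (-72 + 97*(-6))) = 130*(49 + (-72 - 582)) = 130*(49 - 654) = 130*(-605) = -78650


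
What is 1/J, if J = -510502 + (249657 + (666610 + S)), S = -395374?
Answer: 1/10391 ≈ 9.6237e-5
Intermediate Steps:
J = 10391 (J = -510502 + (249657 + (666610 - 395374)) = -510502 + (249657 + 271236) = -510502 + 520893 = 10391)
1/J = 1/10391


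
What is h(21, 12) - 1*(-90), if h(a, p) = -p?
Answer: 78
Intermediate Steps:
h(21, 12) - 1*(-90) = -1*12 - 1*(-90) = -12 + 90 = 78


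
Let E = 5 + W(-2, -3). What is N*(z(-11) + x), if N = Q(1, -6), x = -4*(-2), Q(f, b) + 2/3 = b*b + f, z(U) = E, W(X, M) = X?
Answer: 1199/3 ≈ 399.67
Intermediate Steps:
E = 3 (E = 5 - 2 = 3)
z(U) = 3
Q(f, b) = -2/3 + f + b**2 (Q(f, b) = -2/3 + (b*b + f) = -2/3 + (b**2 + f) = -2/3 + (f + b**2) = -2/3 + f + b**2)
x = 8
N = 109/3 (N = -2/3 + 1 + (-6)**2 = -2/3 + 1 + 36 = 109/3 ≈ 36.333)
N*(z(-11) + x) = 109*(3 + 8)/3 = (109/3)*11 = 1199/3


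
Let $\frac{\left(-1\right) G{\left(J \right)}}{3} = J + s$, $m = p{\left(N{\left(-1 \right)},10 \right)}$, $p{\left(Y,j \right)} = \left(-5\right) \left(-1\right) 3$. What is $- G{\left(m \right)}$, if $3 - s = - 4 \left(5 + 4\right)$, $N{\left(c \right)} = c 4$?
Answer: $162$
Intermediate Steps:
$N{\left(c \right)} = 4 c$
$s = 39$ ($s = 3 - - 4 \left(5 + 4\right) = 3 - \left(-4\right) 9 = 3 - -36 = 3 + 36 = 39$)
$p{\left(Y,j \right)} = 15$ ($p{\left(Y,j \right)} = 5 \cdot 3 = 15$)
$m = 15$
$G{\left(J \right)} = -117 - 3 J$ ($G{\left(J \right)} = - 3 \left(J + 39\right) = - 3 \left(39 + J\right) = -117 - 3 J$)
$- G{\left(m \right)} = - (-117 - 45) = \left(-1\right) \left(-162\right) = 162$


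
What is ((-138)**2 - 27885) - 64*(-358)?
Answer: 14071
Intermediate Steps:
((-138)**2 - 27885) - 64*(-358) = (19044 - 27885) + 22912 = -8841 + 22912 = 14071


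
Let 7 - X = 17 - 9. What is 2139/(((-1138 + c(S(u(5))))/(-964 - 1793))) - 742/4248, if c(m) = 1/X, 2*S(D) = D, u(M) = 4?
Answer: 12525279083/2419236 ≈ 5177.4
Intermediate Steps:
X = -1 (X = 7 - (17 - 9) = 7 - 1*8 = 7 - 8 = -1)
S(D) = D/2
c(m) = -1 (c(m) = 1/(-1) = -1)
2139/(((-1138 + c(S(u(5))))/(-964 - 1793))) - 742/4248 = 2139/(((-1138 - 1)/(-964 - 1793))) - 742/4248 = 2139/((-1139/(-2757))) - 742*1/4248 = 2139/((-1139*(-1/2757))) - 371/2124 = 2139/(1139/2757) - 371/2124 = 2139*(2757/1139) - 371/2124 = 5897223/1139 - 371/2124 = 12525279083/2419236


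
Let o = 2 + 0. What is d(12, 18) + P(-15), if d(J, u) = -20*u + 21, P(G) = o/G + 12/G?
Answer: -5099/15 ≈ -339.93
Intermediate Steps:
o = 2
P(G) = 14/G (P(G) = 2/G + 12/G = 14/G)
d(J, u) = 21 - 20*u
d(12, 18) + P(-15) = (21 - 20*18) + 14/(-15) = (21 - 360) + 14*(-1/15) = -339 - 14/15 = -5099/15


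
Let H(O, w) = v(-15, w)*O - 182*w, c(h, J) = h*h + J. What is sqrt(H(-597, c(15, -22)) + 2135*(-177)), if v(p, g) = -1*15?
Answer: I*sqrt(405886) ≈ 637.09*I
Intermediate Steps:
v(p, g) = -15
c(h, J) = J + h**2 (c(h, J) = h**2 + J = J + h**2)
H(O, w) = -182*w - 15*O (H(O, w) = -15*O - 182*w = -182*w - 15*O)
sqrt(H(-597, c(15, -22)) + 2135*(-177)) = sqrt((-182*(-22 + 15**2) - 15*(-597)) + 2135*(-177)) = sqrt((-182*(-22 + 225) + 8955) - 377895) = sqrt((-182*203 + 8955) - 377895) = sqrt((-36946 + 8955) - 377895) = sqrt(-27991 - 377895) = sqrt(-405886) = I*sqrt(405886)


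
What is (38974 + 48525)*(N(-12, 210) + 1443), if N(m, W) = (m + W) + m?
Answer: 142535871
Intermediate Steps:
N(m, W) = W + 2*m (N(m, W) = (W + m) + m = W + 2*m)
(38974 + 48525)*(N(-12, 210) + 1443) = (38974 + 48525)*((210 + 2*(-12)) + 1443) = 87499*((210 - 24) + 1443) = 87499*(186 + 1443) = 87499*1629 = 142535871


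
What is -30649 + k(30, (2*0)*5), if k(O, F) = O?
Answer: -30619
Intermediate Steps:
-30649 + k(30, (2*0)*5) = -30649 + 30 = -30619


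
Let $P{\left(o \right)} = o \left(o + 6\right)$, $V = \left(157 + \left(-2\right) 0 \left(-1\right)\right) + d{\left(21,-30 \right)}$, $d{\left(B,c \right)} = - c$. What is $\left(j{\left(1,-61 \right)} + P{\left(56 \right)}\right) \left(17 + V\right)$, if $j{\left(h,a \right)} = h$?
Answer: $708492$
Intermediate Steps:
$V = 187$ ($V = \left(157 + \left(-2\right) 0 \left(-1\right)\right) - -30 = \left(157 + 0 \left(-1\right)\right) + 30 = \left(157 + 0\right) + 30 = 157 + 30 = 187$)
$P{\left(o \right)} = o \left(6 + o\right)$
$\left(j{\left(1,-61 \right)} + P{\left(56 \right)}\right) \left(17 + V\right) = \left(1 + 56 \left(6 + 56\right)\right) \left(17 + 187\right) = \left(1 + 56 \cdot 62\right) 204 = \left(1 + 3472\right) 204 = 3473 \cdot 204 = 708492$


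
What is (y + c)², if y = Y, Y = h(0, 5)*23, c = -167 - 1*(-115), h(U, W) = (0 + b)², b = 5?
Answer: 273529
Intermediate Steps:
h(U, W) = 25 (h(U, W) = (0 + 5)² = 5² = 25)
c = -52 (c = -167 + 115 = -52)
Y = 575 (Y = 25*23 = 575)
y = 575
(y + c)² = (575 - 52)² = 523² = 273529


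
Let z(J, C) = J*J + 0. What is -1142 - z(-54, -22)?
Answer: -4058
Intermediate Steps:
z(J, C) = J² (z(J, C) = J² + 0 = J²)
-1142 - z(-54, -22) = -1142 - 1*(-54)² = -1142 - 1*2916 = -1142 - 2916 = -4058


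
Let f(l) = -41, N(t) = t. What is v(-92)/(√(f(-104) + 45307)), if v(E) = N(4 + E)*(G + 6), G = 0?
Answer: -264*√45266/22633 ≈ -2.4817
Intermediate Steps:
v(E) = 24 + 6*E (v(E) = (4 + E)*(0 + 6) = (4 + E)*6 = 24 + 6*E)
v(-92)/(√(f(-104) + 45307)) = (24 + 6*(-92))/(√(-41 + 45307)) = (24 - 552)/(√45266) = -264*√45266/22633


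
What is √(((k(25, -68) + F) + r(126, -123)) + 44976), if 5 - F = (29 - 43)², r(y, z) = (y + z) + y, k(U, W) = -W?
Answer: 21*√102 ≈ 212.09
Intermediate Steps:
r(y, z) = z + 2*y
F = -191 (F = 5 - (29 - 43)² = 5 - 1*(-14)² = 5 - 1*196 = 5 - 196 = -191)
√(((k(25, -68) + F) + r(126, -123)) + 44976) = √(((-1*(-68) - 191) + (-123 + 2*126)) + 44976) = √(((68 - 191) + (-123 + 252)) + 44976) = √((-123 + 129) + 44976) = √(6 + 44976) = √44982 = 21*√102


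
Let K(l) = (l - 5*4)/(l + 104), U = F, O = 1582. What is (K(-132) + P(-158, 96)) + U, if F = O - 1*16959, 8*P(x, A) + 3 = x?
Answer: -861935/56 ≈ -15392.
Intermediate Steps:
P(x, A) = -3/8 + x/8
F = -15377 (F = 1582 - 1*16959 = 1582 - 16959 = -15377)
U = -15377
K(l) = (-20 + l)/(104 + l) (K(l) = (l - 20)/(104 + l) = (-20 + l)/(104 + l))
(K(-132) + P(-158, 96)) + U = ((-20 - 132)/(104 - 132) + (-3/8 + (1/8)*(-158))) - 15377 = (-152/(-28) + (-3/8 - 79/4)) - 15377 = (-1/28*(-152) - 161/8) - 15377 = (38/7 - 161/8) - 15377 = -823/56 - 15377 = -861935/56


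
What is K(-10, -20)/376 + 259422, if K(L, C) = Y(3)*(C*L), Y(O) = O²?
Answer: 12193059/47 ≈ 2.5943e+5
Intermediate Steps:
K(L, C) = 9*C*L (K(L, C) = 3²*(C*L) = 9*(C*L) = 9*C*L)
K(-10, -20)/376 + 259422 = (9*(-20)*(-10))/376 + 259422 = 1800*(1/376) + 259422 = 225/47 + 259422 = 12193059/47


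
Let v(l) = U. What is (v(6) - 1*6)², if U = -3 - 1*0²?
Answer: 81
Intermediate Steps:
U = -3 (U = -3 - 1*0 = -3 + 0 = -3)
v(l) = -3
(v(6) - 1*6)² = (-3 - 1*6)² = (-3 - 6)² = (-9)² = 81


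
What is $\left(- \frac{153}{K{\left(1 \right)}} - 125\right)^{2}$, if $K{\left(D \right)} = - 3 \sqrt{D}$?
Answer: $5476$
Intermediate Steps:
$\left(- \frac{153}{K{\left(1 \right)}} - 125\right)^{2} = \left(- \frac{153}{\left(-3\right) \sqrt{1}} - 125\right)^{2} = \left(- \frac{153}{\left(-3\right) 1} - 125\right)^{2} = \left(- \frac{153}{-3} - 125\right)^{2} = \left(\left(-153\right) \left(- \frac{1}{3}\right) - 125\right)^{2} = \left(51 - 125\right)^{2} = \left(-74\right)^{2} = 5476$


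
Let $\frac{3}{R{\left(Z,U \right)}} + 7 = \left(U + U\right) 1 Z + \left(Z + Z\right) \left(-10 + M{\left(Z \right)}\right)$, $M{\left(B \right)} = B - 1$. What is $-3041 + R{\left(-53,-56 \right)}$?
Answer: $- \frac{38660230}{12713} \approx -3041.0$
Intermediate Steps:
$M{\left(B \right)} = -1 + B$
$R{\left(Z,U \right)} = \frac{3}{-7 + 2 U Z + 2 Z \left(-11 + Z\right)}$ ($R{\left(Z,U \right)} = \frac{3}{-7 + \left(\left(U + U\right) 1 Z + \left(Z + Z\right) \left(-10 + \left(-1 + Z\right)\right)\right)} = \frac{3}{-7 + \left(2 U 1 Z + 2 Z \left(-11 + Z\right)\right)} = \frac{3}{-7 + \left(2 U Z + 2 Z \left(-11 + Z\right)\right)} = \frac{3}{-7 + 2 U Z + 2 Z \left(-11 + Z\right)}$)
$-3041 + R{\left(-53,-56 \right)} = -3041 + \frac{3}{-7 - -1166 + 2 \left(-53\right)^{2} + 2 \left(-56\right) \left(-53\right)} = -3041 + \frac{3}{-7 + 1166 + 2 \cdot 2809 + 5936} = -3041 + \frac{3}{-7 + 1166 + 5618 + 5936} = -3041 + \frac{3}{12713} = - \frac{38660230}{12713}$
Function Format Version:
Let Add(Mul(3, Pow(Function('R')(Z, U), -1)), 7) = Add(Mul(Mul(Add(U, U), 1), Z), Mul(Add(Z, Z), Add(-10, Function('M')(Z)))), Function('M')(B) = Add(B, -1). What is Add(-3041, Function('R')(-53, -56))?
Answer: Rational(-38660230, 12713) ≈ -3041.0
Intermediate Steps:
Function('M')(B) = Add(-1, B)
Function('R')(Z, U) = Mul(3, Pow(Add(-7, Mul(2, U, Z), Mul(2, Z, Add(-11, Z))), -1)) (Function('R')(Z, U) = Mul(3, Pow(Add(-7, Add(Mul(Mul(Add(U, U), 1), Z), Mul(Add(Z, Z), Add(-10, Add(-1, Z))))), -1)) = Mul(3, Pow(Add(-7, Add(Mul(Mul(Mul(2, U), 1), Z), Mul(Mul(2, Z), Add(-11, Z)))), -1)) = Mul(3, Pow(Add(-7, Add(Mul(Mul(2, U), Z), Mul(2, Z, Add(-11, Z)))), -1)) = Mul(3, Pow(Add(-7, Add(Mul(2, U, Z), Mul(2, Z, Add(-11, Z)))), -1)) = Mul(3, Pow(Add(-7, Mul(2, U, Z), Mul(2, Z, Add(-11, Z))), -1)))
Add(-3041, Function('R')(-53, -56)) = Add(-3041, Mul(3, Pow(Add(-7, Mul(-22, -53), Mul(2, Pow(-53, 2)), Mul(2, -56, -53)), -1))) = Add(-3041, Mul(3, Pow(Add(-7, 1166, Mul(2, 2809), 5936), -1))) = Add(-3041, Mul(3, Pow(Add(-7, 1166, 5618, 5936), -1))) = Add(-3041, Mul(3, Pow(12713, -1))) = Add(-3041, Mul(3, Rational(1, 12713))) = Add(-3041, Rational(3, 12713)) = Rational(-38660230, 12713)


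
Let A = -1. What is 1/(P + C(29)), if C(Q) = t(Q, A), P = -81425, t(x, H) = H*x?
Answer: -1/81454 ≈ -1.2277e-5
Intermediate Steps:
C(Q) = -Q
1/(P + C(29)) = 1/(-81425 - 1*29) = 1/(-81425 - 29) = 1/(-81454) = -1/81454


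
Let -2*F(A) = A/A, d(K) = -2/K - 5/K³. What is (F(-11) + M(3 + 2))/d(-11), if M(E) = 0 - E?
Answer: -14641/494 ≈ -29.638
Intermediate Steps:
d(K) = -5/K³ - 2/K (d(K) = -2/K - 5/K³ = -5/K³ - 2/K)
M(E) = -E
F(A) = -½ (F(A) = -A/(2*A) = -½*1 = -½)
(F(-11) + M(3 + 2))/d(-11) = (-½ - (3 + 2))/(-5/(-11)³ - 2/(-11)) = (-½ - 1*5)/(-5*(-1/1331) - 2*(-1/11)) = (-½ - 5)/(5/1331 + 2/11) = -11/2/(247/1331) = (1331/247)*(-11/2) = -14641/494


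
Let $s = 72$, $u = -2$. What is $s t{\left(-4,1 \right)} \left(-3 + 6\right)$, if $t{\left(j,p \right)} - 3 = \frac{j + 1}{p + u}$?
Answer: $1296$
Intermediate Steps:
$t{\left(j,p \right)} = 3 + \frac{1 + j}{-2 + p}$ ($t{\left(j,p \right)} = 3 + \frac{j + 1}{p - 2} = 3 + \frac{1 + j}{-2 + p}$)
$s t{\left(-4,1 \right)} \left(-3 + 6\right) = 72 \frac{-5 - 4 + 3 \cdot 1}{-2 + 1} \left(-3 + 6\right) = 72 \frac{-5 - 4 + 3}{-1} \cdot 3 = 72 \left(-1\right) \left(-6\right) 3 = 72 \cdot 6 \cdot 3 = 72 \cdot 18 = 1296$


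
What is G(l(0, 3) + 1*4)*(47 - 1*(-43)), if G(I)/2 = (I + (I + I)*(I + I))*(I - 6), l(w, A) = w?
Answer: -24480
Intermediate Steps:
G(I) = 2*(-6 + I)*(I + 4*I²) (G(I) = 2*((I + (I + I)*(I + I))*(I - 6)) = 2*((I + (2*I)*(2*I))*(-6 + I)) = 2*((I + 4*I²)*(-6 + I)) = 2*((-6 + I)*(I + 4*I²)) = 2*(-6 + I)*(I + 4*I²))
G(l(0, 3) + 1*4)*(47 - 1*(-43)) = (2*(0 + 1*4)*(-6 - 23*(0 + 1*4) + 4*(0 + 1*4)²))*(47 - 1*(-43)) = (2*(0 + 4)*(-6 - 23*(0 + 4) + 4*(0 + 4)²))*(47 + 43) = (2*4*(-6 - 23*4 + 4*4²))*90 = (2*4*(-6 - 92 + 4*16))*90 = (2*4*(-6 - 92 + 64))*90 = (2*4*(-34))*90 = -272*90 = -24480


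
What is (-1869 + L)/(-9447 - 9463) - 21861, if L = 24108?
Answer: -413413749/18910 ≈ -21862.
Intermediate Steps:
(-1869 + L)/(-9447 - 9463) - 21861 = (-1869 + 24108)/(-9447 - 9463) - 21861 = 22239/(-18910) - 21861 = 22239*(-1/18910) - 21861 = -22239/18910 - 21861 = -413413749/18910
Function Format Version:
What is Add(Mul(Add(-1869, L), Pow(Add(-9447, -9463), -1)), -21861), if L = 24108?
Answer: Rational(-413413749, 18910) ≈ -21862.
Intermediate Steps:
Add(Mul(Add(-1869, L), Pow(Add(-9447, -9463), -1)), -21861) = Add(Mul(Add(-1869, 24108), Pow(Add(-9447, -9463), -1)), -21861) = Add(Mul(22239, Pow(-18910, -1)), -21861) = Add(Mul(22239, Rational(-1, 18910)), -21861) = Add(Rational(-22239, 18910), -21861) = Rational(-413413749, 18910)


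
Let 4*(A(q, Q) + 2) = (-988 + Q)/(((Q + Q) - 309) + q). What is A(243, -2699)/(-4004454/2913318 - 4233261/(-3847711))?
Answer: 74777411457799575/11201732684616896 ≈ 6.6755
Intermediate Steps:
A(q, Q) = -2 + (-988 + Q)/(4*(-309 + q + 2*Q)) (A(q, Q) = -2 + ((-988 + Q)/(((Q + Q) - 309) + q))/4 = -2 + ((-988 + Q)/((2*Q - 309) + q))/4 = -2 + ((-988 + Q)/((-309 + 2*Q) + q))/4 = -2 + ((-988 + Q)/(-309 + q + 2*Q))/4 = -2 + (-988 + Q)/(4*(-309 + q + 2*Q)))
A(243, -2699)/(-4004454/2913318 - 4233261/(-3847711)) = ((1484 - 15*(-2699) - 8*243)/(4*(-309 + 243 + 2*(-2699))))/(-4004454/2913318 - 4233261/(-3847711)) = ((1484 + 40485 - 1944)/(4*(-309 + 243 - 5398)))/(-4004454*1/2913318 - 4233261*(-1/3847711)) = ((1/4)*40025/(-5464))/(-667409/485553 + 4233261/3847711) = ((1/4)*(-1/5464)*40025)/(-512524372466/1868267619183) = -40025/21856*(-1868267619183/512524372466) = 74777411457799575/11201732684616896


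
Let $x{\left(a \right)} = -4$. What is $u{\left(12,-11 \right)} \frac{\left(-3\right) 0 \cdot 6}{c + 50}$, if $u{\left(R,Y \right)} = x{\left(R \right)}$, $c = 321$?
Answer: $0$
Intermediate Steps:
$u{\left(R,Y \right)} = -4$
$u{\left(12,-11 \right)} \frac{\left(-3\right) 0 \cdot 6}{c + 50} = - 4 \frac{\left(-3\right) 0 \cdot 6}{321 + 50} = - 4 \frac{0 \cdot 6}{371} = - 4 \cdot 0 \cdot \frac{1}{371} = \left(-4\right) 0 = 0$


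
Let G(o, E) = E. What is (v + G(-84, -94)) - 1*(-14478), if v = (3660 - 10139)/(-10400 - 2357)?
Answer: 183503167/12757 ≈ 14385.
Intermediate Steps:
v = 6479/12757 (v = -6479/(-12757) = -6479*(-1/12757) = 6479/12757 ≈ 0.50788)
(v + G(-84, -94)) - 1*(-14478) = (6479/12757 - 94) - 1*(-14478) = -1192679/12757 + 14478 = 183503167/12757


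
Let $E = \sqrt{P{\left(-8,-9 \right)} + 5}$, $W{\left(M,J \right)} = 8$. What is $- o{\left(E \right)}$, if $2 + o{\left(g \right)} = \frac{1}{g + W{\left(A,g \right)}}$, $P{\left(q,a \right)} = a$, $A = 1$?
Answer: $\frac{32}{17} + \frac{i}{34} \approx 1.8824 + 0.029412 i$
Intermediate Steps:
$E = 2 i$ ($E = \sqrt{-9 + 5} = \sqrt{-4} = 2 i \approx 2.0 i$)
$o{\left(g \right)} = -2 + \frac{1}{8 + g}$ ($o{\left(g \right)} = -2 + \frac{1}{g + 8} = -2 + \frac{1}{8 + g}$)
$- o{\left(E \right)} = - \frac{-15 - 2 \cdot 2 i}{8 + 2 i} = - \frac{8 - 2 i}{68} \left(-15 - 4 i\right) = - \frac{\left(-15 - 4 i\right) \left(8 - 2 i\right)}{68}$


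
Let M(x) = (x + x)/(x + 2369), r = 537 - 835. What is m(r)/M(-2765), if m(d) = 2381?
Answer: 471438/2765 ≈ 170.50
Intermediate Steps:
r = -298
M(x) = 2*x/(2369 + x) (M(x) = (2*x)/(2369 + x) = 2*x/(2369 + x))
m(r)/M(-2765) = 2381/((2*(-2765)/(2369 - 2765))) = 2381/((2*(-2765)/(-396))) = 2381/((2*(-2765)*(-1/396))) = 2381/(2765/198) = 2381*(198/2765) = 471438/2765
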